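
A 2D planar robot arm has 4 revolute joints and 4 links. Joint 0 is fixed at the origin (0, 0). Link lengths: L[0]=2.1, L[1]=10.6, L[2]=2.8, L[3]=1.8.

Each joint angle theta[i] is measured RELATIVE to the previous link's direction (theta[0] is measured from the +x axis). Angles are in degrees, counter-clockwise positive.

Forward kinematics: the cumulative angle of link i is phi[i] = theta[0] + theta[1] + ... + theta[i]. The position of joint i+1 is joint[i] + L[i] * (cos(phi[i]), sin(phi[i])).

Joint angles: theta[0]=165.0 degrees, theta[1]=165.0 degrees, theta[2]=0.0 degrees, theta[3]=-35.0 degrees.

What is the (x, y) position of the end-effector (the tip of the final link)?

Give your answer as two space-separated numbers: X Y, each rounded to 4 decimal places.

Answer: 10.3370 -7.7878

Derivation:
joint[0] = (0.0000, 0.0000)  (base)
link 0: phi[0] = 165 = 165 deg
  cos(165 deg) = -0.9659, sin(165 deg) = 0.2588
  joint[1] = (0.0000, 0.0000) + 2.1 * (-0.9659, 0.2588) = (0.0000 + -2.0284, 0.0000 + 0.5435) = (-2.0284, 0.5435)
link 1: phi[1] = 165 + 165 = 330 deg
  cos(330 deg) = 0.8660, sin(330 deg) = -0.5000
  joint[2] = (-2.0284, 0.5435) + 10.6 * (0.8660, -0.5000) = (-2.0284 + 9.1799, 0.5435 + -5.3000) = (7.1514, -4.7565)
link 2: phi[2] = 165 + 165 + 0 = 330 deg
  cos(330 deg) = 0.8660, sin(330 deg) = -0.5000
  joint[3] = (7.1514, -4.7565) + 2.8 * (0.8660, -0.5000) = (7.1514 + 2.4249, -4.7565 + -1.4000) = (9.5763, -6.1565)
link 3: phi[3] = 165 + 165 + 0 + -35 = 295 deg
  cos(295 deg) = 0.4226, sin(295 deg) = -0.9063
  joint[4] = (9.5763, -6.1565) + 1.8 * (0.4226, -0.9063) = (9.5763 + 0.7607, -6.1565 + -1.6314) = (10.3370, -7.7878)
End effector: (10.3370, -7.7878)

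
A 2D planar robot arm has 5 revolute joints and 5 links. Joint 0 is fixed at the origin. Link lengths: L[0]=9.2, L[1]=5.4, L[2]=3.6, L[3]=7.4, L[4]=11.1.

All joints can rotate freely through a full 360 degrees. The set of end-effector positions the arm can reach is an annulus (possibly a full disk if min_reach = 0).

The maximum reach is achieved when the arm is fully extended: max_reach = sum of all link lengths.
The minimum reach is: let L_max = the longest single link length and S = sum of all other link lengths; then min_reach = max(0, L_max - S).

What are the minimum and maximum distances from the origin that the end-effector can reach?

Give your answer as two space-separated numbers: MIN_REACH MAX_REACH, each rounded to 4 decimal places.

Answer: 0.0000 36.7000

Derivation:
Link lengths: [9.2, 5.4, 3.6, 7.4, 11.1]
max_reach = 9.2 + 5.4 + 3.6 + 7.4 + 11.1 = 36.7
L_max = max([9.2, 5.4, 3.6, 7.4, 11.1]) = 11.1
S (sum of others) = 36.7 - 11.1 = 25.6
min_reach = max(0, 11.1 - 25.6) = max(0, -14.5) = 0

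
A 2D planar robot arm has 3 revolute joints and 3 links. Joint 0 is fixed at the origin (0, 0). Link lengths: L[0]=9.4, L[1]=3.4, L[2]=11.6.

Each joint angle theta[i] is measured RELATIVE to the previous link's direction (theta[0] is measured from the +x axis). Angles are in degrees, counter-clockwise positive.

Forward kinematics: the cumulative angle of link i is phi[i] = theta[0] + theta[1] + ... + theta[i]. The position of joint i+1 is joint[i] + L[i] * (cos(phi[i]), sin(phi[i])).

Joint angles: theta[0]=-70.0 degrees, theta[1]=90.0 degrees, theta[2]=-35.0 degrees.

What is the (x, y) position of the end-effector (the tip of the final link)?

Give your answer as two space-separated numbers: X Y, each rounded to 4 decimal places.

Answer: 17.6147 -10.6725

Derivation:
joint[0] = (0.0000, 0.0000)  (base)
link 0: phi[0] = -70 = -70 deg
  cos(-70 deg) = 0.3420, sin(-70 deg) = -0.9397
  joint[1] = (0.0000, 0.0000) + 9.4 * (0.3420, -0.9397) = (0.0000 + 3.2150, 0.0000 + -8.8331) = (3.2150, -8.8331)
link 1: phi[1] = -70 + 90 = 20 deg
  cos(20 deg) = 0.9397, sin(20 deg) = 0.3420
  joint[2] = (3.2150, -8.8331) + 3.4 * (0.9397, 0.3420) = (3.2150 + 3.1950, -8.8331 + 1.1629) = (6.4099, -7.6702)
link 2: phi[2] = -70 + 90 + -35 = -15 deg
  cos(-15 deg) = 0.9659, sin(-15 deg) = -0.2588
  joint[3] = (6.4099, -7.6702) + 11.6 * (0.9659, -0.2588) = (6.4099 + 11.2047, -7.6702 + -3.0023) = (17.6147, -10.6725)
End effector: (17.6147, -10.6725)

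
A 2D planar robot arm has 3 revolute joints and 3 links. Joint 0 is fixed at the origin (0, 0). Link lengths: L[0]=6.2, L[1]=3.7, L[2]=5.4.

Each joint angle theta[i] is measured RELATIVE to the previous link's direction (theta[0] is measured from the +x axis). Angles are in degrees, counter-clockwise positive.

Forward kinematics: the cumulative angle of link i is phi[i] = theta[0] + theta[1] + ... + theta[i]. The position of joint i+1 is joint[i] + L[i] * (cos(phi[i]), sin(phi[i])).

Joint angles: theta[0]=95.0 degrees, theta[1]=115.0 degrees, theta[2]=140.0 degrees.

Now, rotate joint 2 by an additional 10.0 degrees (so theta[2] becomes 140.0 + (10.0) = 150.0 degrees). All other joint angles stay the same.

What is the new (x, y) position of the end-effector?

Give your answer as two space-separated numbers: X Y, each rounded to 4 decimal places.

joint[0] = (0.0000, 0.0000)  (base)
link 0: phi[0] = 95 = 95 deg
  cos(95 deg) = -0.0872, sin(95 deg) = 0.9962
  joint[1] = (0.0000, 0.0000) + 6.2 * (-0.0872, 0.9962) = (0.0000 + -0.5404, 0.0000 + 6.1764) = (-0.5404, 6.1764)
link 1: phi[1] = 95 + 115 = 210 deg
  cos(210 deg) = -0.8660, sin(210 deg) = -0.5000
  joint[2] = (-0.5404, 6.1764) + 3.7 * (-0.8660, -0.5000) = (-0.5404 + -3.2043, 6.1764 + -1.8500) = (-3.7447, 4.3264)
link 2: phi[2] = 95 + 115 + 150 = 360 deg
  cos(360 deg) = 1.0000, sin(360 deg) = -0.0000
  joint[3] = (-3.7447, 4.3264) + 5.4 * (1.0000, -0.0000) = (-3.7447 + 5.4000, 4.3264 + -0.0000) = (1.6553, 4.3264)
End effector: (1.6553, 4.3264)

Answer: 1.6553 4.3264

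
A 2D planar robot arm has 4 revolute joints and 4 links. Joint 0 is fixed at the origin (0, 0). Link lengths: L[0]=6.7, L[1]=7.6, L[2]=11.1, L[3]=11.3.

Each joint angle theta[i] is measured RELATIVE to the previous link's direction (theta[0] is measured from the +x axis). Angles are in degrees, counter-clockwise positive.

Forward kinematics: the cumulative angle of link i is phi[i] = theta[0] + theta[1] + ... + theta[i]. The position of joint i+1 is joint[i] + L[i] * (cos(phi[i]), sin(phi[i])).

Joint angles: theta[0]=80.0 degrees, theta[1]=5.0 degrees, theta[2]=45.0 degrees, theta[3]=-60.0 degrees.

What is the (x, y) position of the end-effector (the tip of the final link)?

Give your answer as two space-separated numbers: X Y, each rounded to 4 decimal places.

Answer: -1.4443 33.2909

Derivation:
joint[0] = (0.0000, 0.0000)  (base)
link 0: phi[0] = 80 = 80 deg
  cos(80 deg) = 0.1736, sin(80 deg) = 0.9848
  joint[1] = (0.0000, 0.0000) + 6.7 * (0.1736, 0.9848) = (0.0000 + 1.1634, 0.0000 + 6.5982) = (1.1634, 6.5982)
link 1: phi[1] = 80 + 5 = 85 deg
  cos(85 deg) = 0.0872, sin(85 deg) = 0.9962
  joint[2] = (1.1634, 6.5982) + 7.6 * (0.0872, 0.9962) = (1.1634 + 0.6624, 6.5982 + 7.5711) = (1.8258, 14.1693)
link 2: phi[2] = 80 + 5 + 45 = 130 deg
  cos(130 deg) = -0.6428, sin(130 deg) = 0.7660
  joint[3] = (1.8258, 14.1693) + 11.1 * (-0.6428, 0.7660) = (1.8258 + -7.1349, 14.1693 + 8.5031) = (-5.3091, 22.6724)
link 3: phi[3] = 80 + 5 + 45 + -60 = 70 deg
  cos(70 deg) = 0.3420, sin(70 deg) = 0.9397
  joint[4] = (-5.3091, 22.6724) + 11.3 * (0.3420, 0.9397) = (-5.3091 + 3.8648, 22.6724 + 10.6185) = (-1.4443, 33.2909)
End effector: (-1.4443, 33.2909)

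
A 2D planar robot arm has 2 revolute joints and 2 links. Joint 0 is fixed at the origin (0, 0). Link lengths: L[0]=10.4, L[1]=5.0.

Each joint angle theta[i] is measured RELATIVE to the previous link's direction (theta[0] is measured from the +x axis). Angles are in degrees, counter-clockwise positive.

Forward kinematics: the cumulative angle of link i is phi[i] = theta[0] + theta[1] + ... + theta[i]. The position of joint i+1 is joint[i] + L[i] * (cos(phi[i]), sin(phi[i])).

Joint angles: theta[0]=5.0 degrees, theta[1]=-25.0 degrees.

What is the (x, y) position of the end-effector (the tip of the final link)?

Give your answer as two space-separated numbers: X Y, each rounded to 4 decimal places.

joint[0] = (0.0000, 0.0000)  (base)
link 0: phi[0] = 5 = 5 deg
  cos(5 deg) = 0.9962, sin(5 deg) = 0.0872
  joint[1] = (0.0000, 0.0000) + 10.4 * (0.9962, 0.0872) = (0.0000 + 10.3604, 0.0000 + 0.9064) = (10.3604, 0.9064)
link 1: phi[1] = 5 + -25 = -20 deg
  cos(-20 deg) = 0.9397, sin(-20 deg) = -0.3420
  joint[2] = (10.3604, 0.9064) + 5 * (0.9397, -0.3420) = (10.3604 + 4.6985, 0.9064 + -1.7101) = (15.0589, -0.8037)
End effector: (15.0589, -0.8037)

Answer: 15.0589 -0.8037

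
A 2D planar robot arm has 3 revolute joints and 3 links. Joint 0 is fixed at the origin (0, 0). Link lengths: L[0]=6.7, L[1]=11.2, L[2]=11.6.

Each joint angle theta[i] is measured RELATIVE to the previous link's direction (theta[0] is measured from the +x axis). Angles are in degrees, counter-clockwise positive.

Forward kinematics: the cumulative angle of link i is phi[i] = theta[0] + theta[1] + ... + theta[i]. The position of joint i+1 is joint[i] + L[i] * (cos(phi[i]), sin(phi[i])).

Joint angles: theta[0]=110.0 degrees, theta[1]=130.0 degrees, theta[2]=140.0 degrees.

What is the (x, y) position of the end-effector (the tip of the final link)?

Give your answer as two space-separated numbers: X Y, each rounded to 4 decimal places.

joint[0] = (0.0000, 0.0000)  (base)
link 0: phi[0] = 110 = 110 deg
  cos(110 deg) = -0.3420, sin(110 deg) = 0.9397
  joint[1] = (0.0000, 0.0000) + 6.7 * (-0.3420, 0.9397) = (0.0000 + -2.2915, 0.0000 + 6.2959) = (-2.2915, 6.2959)
link 1: phi[1] = 110 + 130 = 240 deg
  cos(240 deg) = -0.5000, sin(240 deg) = -0.8660
  joint[2] = (-2.2915, 6.2959) + 11.2 * (-0.5000, -0.8660) = (-2.2915 + -5.6000, 6.2959 + -9.6995) = (-7.8915, -3.4035)
link 2: phi[2] = 110 + 130 + 140 = 380 deg
  cos(380 deg) = 0.9397, sin(380 deg) = 0.3420
  joint[3] = (-7.8915, -3.4035) + 11.6 * (0.9397, 0.3420) = (-7.8915 + 10.9004, -3.4035 + 3.9674) = (3.0089, 0.5639)
End effector: (3.0089, 0.5639)

Answer: 3.0089 0.5639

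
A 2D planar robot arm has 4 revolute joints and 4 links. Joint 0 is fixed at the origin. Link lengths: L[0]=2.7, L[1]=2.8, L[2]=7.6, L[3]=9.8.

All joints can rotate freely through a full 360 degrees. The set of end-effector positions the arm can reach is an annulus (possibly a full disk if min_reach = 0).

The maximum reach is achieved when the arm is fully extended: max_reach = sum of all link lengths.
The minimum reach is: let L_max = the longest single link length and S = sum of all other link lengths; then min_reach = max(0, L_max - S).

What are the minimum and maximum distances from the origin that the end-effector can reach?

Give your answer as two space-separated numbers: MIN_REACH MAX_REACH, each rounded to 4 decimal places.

Answer: 0.0000 22.9000

Derivation:
Link lengths: [2.7, 2.8, 7.6, 9.8]
max_reach = 2.7 + 2.8 + 7.6 + 9.8 = 22.9
L_max = max([2.7, 2.8, 7.6, 9.8]) = 9.8
S (sum of others) = 22.9 - 9.8 = 13.1
min_reach = max(0, 9.8 - 13.1) = max(0, -3.3) = 0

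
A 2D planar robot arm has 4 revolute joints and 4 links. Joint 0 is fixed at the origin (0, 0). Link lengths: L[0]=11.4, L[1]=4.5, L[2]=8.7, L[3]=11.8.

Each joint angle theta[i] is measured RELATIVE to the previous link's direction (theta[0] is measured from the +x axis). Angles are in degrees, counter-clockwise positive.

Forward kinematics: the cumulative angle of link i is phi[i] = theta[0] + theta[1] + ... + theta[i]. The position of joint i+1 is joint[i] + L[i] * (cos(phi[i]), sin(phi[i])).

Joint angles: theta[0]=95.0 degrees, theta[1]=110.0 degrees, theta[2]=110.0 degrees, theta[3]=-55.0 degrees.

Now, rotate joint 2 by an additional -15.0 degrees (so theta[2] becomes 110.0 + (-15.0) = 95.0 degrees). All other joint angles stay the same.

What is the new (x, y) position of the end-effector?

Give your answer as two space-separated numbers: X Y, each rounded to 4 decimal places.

joint[0] = (0.0000, 0.0000)  (base)
link 0: phi[0] = 95 = 95 deg
  cos(95 deg) = -0.0872, sin(95 deg) = 0.9962
  joint[1] = (0.0000, 0.0000) + 11.4 * (-0.0872, 0.9962) = (0.0000 + -0.9936, 0.0000 + 11.3566) = (-0.9936, 11.3566)
link 1: phi[1] = 95 + 110 = 205 deg
  cos(205 deg) = -0.9063, sin(205 deg) = -0.4226
  joint[2] = (-0.9936, 11.3566) + 4.5 * (-0.9063, -0.4226) = (-0.9936 + -4.0784, 11.3566 + -1.9018) = (-5.0720, 9.4548)
link 2: phi[2] = 95 + 110 + 95 = 300 deg
  cos(300 deg) = 0.5000, sin(300 deg) = -0.8660
  joint[3] = (-5.0720, 9.4548) + 8.7 * (0.5000, -0.8660) = (-5.0720 + 4.3500, 9.4548 + -7.5344) = (-0.7220, 1.9204)
link 3: phi[3] = 95 + 110 + 95 + -55 = 245 deg
  cos(245 deg) = -0.4226, sin(245 deg) = -0.9063
  joint[4] = (-0.7220, 1.9204) + 11.8 * (-0.4226, -0.9063) = (-0.7220 + -4.9869, 1.9204 + -10.6944) = (-5.7089, -8.7740)
End effector: (-5.7089, -8.7740)

Answer: -5.7089 -8.7740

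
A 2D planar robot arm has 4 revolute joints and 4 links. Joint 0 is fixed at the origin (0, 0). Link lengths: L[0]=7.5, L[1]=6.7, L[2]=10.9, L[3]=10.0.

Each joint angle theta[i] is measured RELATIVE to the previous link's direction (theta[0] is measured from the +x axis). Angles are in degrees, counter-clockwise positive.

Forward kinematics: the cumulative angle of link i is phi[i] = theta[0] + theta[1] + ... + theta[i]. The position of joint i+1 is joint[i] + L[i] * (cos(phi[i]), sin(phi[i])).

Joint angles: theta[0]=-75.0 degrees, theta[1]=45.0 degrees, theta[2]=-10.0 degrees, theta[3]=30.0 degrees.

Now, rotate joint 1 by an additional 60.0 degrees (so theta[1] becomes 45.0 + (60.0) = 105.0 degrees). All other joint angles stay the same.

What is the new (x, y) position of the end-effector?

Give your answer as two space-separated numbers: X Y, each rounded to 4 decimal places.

Answer: 24.4140 7.4940

Derivation:
joint[0] = (0.0000, 0.0000)  (base)
link 0: phi[0] = -75 = -75 deg
  cos(-75 deg) = 0.2588, sin(-75 deg) = -0.9659
  joint[1] = (0.0000, 0.0000) + 7.5 * (0.2588, -0.9659) = (0.0000 + 1.9411, 0.0000 + -7.2444) = (1.9411, -7.2444)
link 1: phi[1] = -75 + 105 = 30 deg
  cos(30 deg) = 0.8660, sin(30 deg) = 0.5000
  joint[2] = (1.9411, -7.2444) + 6.7 * (0.8660, 0.5000) = (1.9411 + 5.8024, -7.2444 + 3.3500) = (7.7435, -3.8944)
link 2: phi[2] = -75 + 105 + -10 = 20 deg
  cos(20 deg) = 0.9397, sin(20 deg) = 0.3420
  joint[3] = (7.7435, -3.8944) + 10.9 * (0.9397, 0.3420) = (7.7435 + 10.2426, -3.8944 + 3.7280) = (17.9862, -0.1664)
link 3: phi[3] = -75 + 105 + -10 + 30 = 50 deg
  cos(50 deg) = 0.6428, sin(50 deg) = 0.7660
  joint[4] = (17.9862, -0.1664) + 10 * (0.6428, 0.7660) = (17.9862 + 6.4279, -0.1664 + 7.6604) = (24.4140, 7.4940)
End effector: (24.4140, 7.4940)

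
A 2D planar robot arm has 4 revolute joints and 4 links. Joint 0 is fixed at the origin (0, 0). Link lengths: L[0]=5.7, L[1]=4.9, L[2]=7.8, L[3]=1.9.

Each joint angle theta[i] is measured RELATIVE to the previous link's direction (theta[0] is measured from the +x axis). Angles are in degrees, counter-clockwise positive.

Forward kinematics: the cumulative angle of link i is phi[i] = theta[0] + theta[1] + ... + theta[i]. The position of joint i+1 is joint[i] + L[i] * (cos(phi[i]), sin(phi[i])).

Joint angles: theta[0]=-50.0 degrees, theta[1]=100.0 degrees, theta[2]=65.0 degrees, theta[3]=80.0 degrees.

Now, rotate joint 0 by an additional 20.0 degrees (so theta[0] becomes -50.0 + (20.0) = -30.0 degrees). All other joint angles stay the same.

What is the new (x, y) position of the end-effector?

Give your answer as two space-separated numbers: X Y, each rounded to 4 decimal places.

joint[0] = (0.0000, 0.0000)  (base)
link 0: phi[0] = -30 = -30 deg
  cos(-30 deg) = 0.8660, sin(-30 deg) = -0.5000
  joint[1] = (0.0000, 0.0000) + 5.7 * (0.8660, -0.5000) = (0.0000 + 4.9363, 0.0000 + -2.8500) = (4.9363, -2.8500)
link 1: phi[1] = -30 + 100 = 70 deg
  cos(70 deg) = 0.3420, sin(70 deg) = 0.9397
  joint[2] = (4.9363, -2.8500) + 4.9 * (0.3420, 0.9397) = (4.9363 + 1.6759, -2.8500 + 4.6045) = (6.6122, 1.7545)
link 2: phi[2] = -30 + 100 + 65 = 135 deg
  cos(135 deg) = -0.7071, sin(135 deg) = 0.7071
  joint[3] = (6.6122, 1.7545) + 7.8 * (-0.7071, 0.7071) = (6.6122 + -5.5154, 1.7545 + 5.5154) = (1.0968, 7.2699)
link 3: phi[3] = -30 + 100 + 65 + 80 = 215 deg
  cos(215 deg) = -0.8192, sin(215 deg) = -0.5736
  joint[4] = (1.0968, 7.2699) + 1.9 * (-0.8192, -0.5736) = (1.0968 + -1.5564, 7.2699 + -1.0898) = (-0.4596, 6.1801)
End effector: (-0.4596, 6.1801)

Answer: -0.4596 6.1801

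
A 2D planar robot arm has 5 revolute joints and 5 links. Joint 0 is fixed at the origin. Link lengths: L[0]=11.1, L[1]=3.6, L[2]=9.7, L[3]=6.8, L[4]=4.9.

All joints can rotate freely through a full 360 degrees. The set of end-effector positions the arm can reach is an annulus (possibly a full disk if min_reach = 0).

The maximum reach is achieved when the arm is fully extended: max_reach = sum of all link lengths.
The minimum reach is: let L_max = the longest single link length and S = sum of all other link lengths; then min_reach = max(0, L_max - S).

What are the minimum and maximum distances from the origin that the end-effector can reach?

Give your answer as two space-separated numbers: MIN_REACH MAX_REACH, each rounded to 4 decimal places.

Link lengths: [11.1, 3.6, 9.7, 6.8, 4.9]
max_reach = 11.1 + 3.6 + 9.7 + 6.8 + 4.9 = 36.1
L_max = max([11.1, 3.6, 9.7, 6.8, 4.9]) = 11.1
S (sum of others) = 36.1 - 11.1 = 25
min_reach = max(0, 11.1 - 25) = max(0, -13.9) = 0

Answer: 0.0000 36.1000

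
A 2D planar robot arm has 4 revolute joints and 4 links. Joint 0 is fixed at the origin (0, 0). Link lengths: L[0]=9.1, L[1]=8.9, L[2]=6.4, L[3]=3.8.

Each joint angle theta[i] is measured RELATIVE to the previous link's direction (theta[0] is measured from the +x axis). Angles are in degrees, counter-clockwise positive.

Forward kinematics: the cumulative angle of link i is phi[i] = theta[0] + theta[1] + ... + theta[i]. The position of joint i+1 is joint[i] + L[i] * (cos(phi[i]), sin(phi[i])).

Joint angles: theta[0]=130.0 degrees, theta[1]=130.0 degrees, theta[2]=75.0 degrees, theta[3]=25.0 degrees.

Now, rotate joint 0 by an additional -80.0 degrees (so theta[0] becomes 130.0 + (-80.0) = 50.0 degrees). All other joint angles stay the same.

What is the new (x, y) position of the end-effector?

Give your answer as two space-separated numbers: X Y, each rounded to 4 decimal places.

joint[0] = (0.0000, 0.0000)  (base)
link 0: phi[0] = 50 = 50 deg
  cos(50 deg) = 0.6428, sin(50 deg) = 0.7660
  joint[1] = (0.0000, 0.0000) + 9.1 * (0.6428, 0.7660) = (0.0000 + 5.8494, 0.0000 + 6.9710) = (5.8494, 6.9710)
link 1: phi[1] = 50 + 130 = 180 deg
  cos(180 deg) = -1.0000, sin(180 deg) = 0.0000
  joint[2] = (5.8494, 6.9710) + 8.9 * (-1.0000, 0.0000) = (5.8494 + -8.9000, 6.9710 + 0.0000) = (-3.0506, 6.9710)
link 2: phi[2] = 50 + 130 + 75 = 255 deg
  cos(255 deg) = -0.2588, sin(255 deg) = -0.9659
  joint[3] = (-3.0506, 6.9710) + 6.4 * (-0.2588, -0.9659) = (-3.0506 + -1.6564, 6.9710 + -6.1819) = (-4.7071, 0.7891)
link 3: phi[3] = 50 + 130 + 75 + 25 = 280 deg
  cos(280 deg) = 0.1736, sin(280 deg) = -0.9848
  joint[4] = (-4.7071, 0.7891) + 3.8 * (0.1736, -0.9848) = (-4.7071 + 0.6599, 0.7891 + -3.7423) = (-4.0472, -2.9532)
End effector: (-4.0472, -2.9532)

Answer: -4.0472 -2.9532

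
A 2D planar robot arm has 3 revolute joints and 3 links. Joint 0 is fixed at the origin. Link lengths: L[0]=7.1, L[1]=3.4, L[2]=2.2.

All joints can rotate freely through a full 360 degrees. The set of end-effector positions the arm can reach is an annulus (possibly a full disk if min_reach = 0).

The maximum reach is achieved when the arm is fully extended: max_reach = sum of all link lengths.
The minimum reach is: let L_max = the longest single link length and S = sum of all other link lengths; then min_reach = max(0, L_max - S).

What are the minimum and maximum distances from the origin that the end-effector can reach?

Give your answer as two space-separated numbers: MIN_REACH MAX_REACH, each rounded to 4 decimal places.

Answer: 1.5000 12.7000

Derivation:
Link lengths: [7.1, 3.4, 2.2]
max_reach = 7.1 + 3.4 + 2.2 = 12.7
L_max = max([7.1, 3.4, 2.2]) = 7.1
S (sum of others) = 12.7 - 7.1 = 5.6
min_reach = max(0, 7.1 - 5.6) = max(0, 1.5) = 1.5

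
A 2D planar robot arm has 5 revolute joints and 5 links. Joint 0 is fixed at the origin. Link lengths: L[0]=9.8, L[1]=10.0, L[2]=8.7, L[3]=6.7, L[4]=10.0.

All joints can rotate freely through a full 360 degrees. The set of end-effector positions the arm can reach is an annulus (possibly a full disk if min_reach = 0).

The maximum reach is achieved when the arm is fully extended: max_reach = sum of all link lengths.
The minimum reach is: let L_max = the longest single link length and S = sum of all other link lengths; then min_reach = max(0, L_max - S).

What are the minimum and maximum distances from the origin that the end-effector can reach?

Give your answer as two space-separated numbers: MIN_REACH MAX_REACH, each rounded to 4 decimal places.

Answer: 0.0000 45.2000

Derivation:
Link lengths: [9.8, 10.0, 8.7, 6.7, 10.0]
max_reach = 9.8 + 10 + 8.7 + 6.7 + 10 = 45.2
L_max = max([9.8, 10.0, 8.7, 6.7, 10.0]) = 10
S (sum of others) = 45.2 - 10 = 35.2
min_reach = max(0, 10 - 35.2) = max(0, -25.2) = 0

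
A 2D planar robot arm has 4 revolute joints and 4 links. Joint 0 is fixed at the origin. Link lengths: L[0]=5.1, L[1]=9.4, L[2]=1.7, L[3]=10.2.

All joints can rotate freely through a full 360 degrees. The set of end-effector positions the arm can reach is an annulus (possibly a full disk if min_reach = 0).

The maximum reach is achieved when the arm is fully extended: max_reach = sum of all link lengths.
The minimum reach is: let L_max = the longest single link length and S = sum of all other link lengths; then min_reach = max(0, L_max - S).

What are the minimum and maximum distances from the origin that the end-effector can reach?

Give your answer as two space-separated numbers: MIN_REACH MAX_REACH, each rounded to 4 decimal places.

Link lengths: [5.1, 9.4, 1.7, 10.2]
max_reach = 5.1 + 9.4 + 1.7 + 10.2 = 26.4
L_max = max([5.1, 9.4, 1.7, 10.2]) = 10.2
S (sum of others) = 26.4 - 10.2 = 16.2
min_reach = max(0, 10.2 - 16.2) = max(0, -6) = 0

Answer: 0.0000 26.4000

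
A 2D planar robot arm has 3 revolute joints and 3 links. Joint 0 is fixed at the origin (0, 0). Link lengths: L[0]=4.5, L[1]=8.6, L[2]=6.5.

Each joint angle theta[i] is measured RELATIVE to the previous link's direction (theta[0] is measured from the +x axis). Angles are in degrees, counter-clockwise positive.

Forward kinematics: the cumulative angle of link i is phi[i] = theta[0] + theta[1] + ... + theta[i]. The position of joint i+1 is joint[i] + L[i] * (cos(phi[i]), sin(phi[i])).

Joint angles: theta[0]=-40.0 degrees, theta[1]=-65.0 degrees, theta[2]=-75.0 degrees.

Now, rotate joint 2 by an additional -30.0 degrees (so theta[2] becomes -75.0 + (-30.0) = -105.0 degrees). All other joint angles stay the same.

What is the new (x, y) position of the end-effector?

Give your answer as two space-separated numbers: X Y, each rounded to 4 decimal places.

Answer: -4.4078 -7.9495

Derivation:
joint[0] = (0.0000, 0.0000)  (base)
link 0: phi[0] = -40 = -40 deg
  cos(-40 deg) = 0.7660, sin(-40 deg) = -0.6428
  joint[1] = (0.0000, 0.0000) + 4.5 * (0.7660, -0.6428) = (0.0000 + 3.4472, 0.0000 + -2.8925) = (3.4472, -2.8925)
link 1: phi[1] = -40 + -65 = -105 deg
  cos(-105 deg) = -0.2588, sin(-105 deg) = -0.9659
  joint[2] = (3.4472, -2.8925) + 8.6 * (-0.2588, -0.9659) = (3.4472 + -2.2258, -2.8925 + -8.3070) = (1.2214, -11.1995)
link 2: phi[2] = -40 + -65 + -105 = -210 deg
  cos(-210 deg) = -0.8660, sin(-210 deg) = 0.5000
  joint[3] = (1.2214, -11.1995) + 6.5 * (-0.8660, 0.5000) = (1.2214 + -5.6292, -11.1995 + 3.2500) = (-4.4078, -7.9495)
End effector: (-4.4078, -7.9495)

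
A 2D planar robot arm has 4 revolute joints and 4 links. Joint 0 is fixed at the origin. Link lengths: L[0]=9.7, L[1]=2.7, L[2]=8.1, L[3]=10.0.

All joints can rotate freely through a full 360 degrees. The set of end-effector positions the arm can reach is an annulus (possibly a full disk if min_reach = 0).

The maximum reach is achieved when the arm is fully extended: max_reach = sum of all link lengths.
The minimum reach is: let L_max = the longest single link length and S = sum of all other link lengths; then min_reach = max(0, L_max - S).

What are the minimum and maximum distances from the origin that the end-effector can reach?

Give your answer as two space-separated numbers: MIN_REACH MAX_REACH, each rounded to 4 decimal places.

Answer: 0.0000 30.5000

Derivation:
Link lengths: [9.7, 2.7, 8.1, 10.0]
max_reach = 9.7 + 2.7 + 8.1 + 10 = 30.5
L_max = max([9.7, 2.7, 8.1, 10.0]) = 10
S (sum of others) = 30.5 - 10 = 20.5
min_reach = max(0, 10 - 20.5) = max(0, -10.5) = 0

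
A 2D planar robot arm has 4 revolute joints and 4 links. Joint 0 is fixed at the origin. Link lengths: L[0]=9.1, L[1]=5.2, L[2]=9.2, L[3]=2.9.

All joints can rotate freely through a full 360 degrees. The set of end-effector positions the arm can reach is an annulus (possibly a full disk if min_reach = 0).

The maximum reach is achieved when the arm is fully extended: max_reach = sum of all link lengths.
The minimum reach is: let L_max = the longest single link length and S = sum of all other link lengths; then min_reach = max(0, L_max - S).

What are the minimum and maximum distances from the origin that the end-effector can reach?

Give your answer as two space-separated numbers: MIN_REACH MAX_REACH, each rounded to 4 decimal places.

Link lengths: [9.1, 5.2, 9.2, 2.9]
max_reach = 9.1 + 5.2 + 9.2 + 2.9 = 26.4
L_max = max([9.1, 5.2, 9.2, 2.9]) = 9.2
S (sum of others) = 26.4 - 9.2 = 17.2
min_reach = max(0, 9.2 - 17.2) = max(0, -8) = 0

Answer: 0.0000 26.4000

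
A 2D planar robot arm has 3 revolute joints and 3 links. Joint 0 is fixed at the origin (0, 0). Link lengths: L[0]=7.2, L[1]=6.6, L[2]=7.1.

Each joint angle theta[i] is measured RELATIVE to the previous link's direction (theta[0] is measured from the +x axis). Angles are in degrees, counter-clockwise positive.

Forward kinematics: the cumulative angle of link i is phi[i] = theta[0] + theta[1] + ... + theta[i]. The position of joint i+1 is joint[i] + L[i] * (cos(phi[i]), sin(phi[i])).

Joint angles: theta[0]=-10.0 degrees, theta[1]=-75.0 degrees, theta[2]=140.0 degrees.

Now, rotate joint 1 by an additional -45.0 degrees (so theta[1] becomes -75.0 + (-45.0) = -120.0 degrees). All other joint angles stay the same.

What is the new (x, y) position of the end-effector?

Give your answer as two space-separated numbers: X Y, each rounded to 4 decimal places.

Answer: 9.8404 -5.0733

Derivation:
joint[0] = (0.0000, 0.0000)  (base)
link 0: phi[0] = -10 = -10 deg
  cos(-10 deg) = 0.9848, sin(-10 deg) = -0.1736
  joint[1] = (0.0000, 0.0000) + 7.2 * (0.9848, -0.1736) = (0.0000 + 7.0906, 0.0000 + -1.2503) = (7.0906, -1.2503)
link 1: phi[1] = -10 + -120 = -130 deg
  cos(-130 deg) = -0.6428, sin(-130 deg) = -0.7660
  joint[2] = (7.0906, -1.2503) + 6.6 * (-0.6428, -0.7660) = (7.0906 + -4.2424, -1.2503 + -5.0559) = (2.8482, -6.3062)
link 2: phi[2] = -10 + -120 + 140 = 10 deg
  cos(10 deg) = 0.9848, sin(10 deg) = 0.1736
  joint[3] = (2.8482, -6.3062) + 7.1 * (0.9848, 0.1736) = (2.8482 + 6.9921, -6.3062 + 1.2329) = (9.8404, -5.0733)
End effector: (9.8404, -5.0733)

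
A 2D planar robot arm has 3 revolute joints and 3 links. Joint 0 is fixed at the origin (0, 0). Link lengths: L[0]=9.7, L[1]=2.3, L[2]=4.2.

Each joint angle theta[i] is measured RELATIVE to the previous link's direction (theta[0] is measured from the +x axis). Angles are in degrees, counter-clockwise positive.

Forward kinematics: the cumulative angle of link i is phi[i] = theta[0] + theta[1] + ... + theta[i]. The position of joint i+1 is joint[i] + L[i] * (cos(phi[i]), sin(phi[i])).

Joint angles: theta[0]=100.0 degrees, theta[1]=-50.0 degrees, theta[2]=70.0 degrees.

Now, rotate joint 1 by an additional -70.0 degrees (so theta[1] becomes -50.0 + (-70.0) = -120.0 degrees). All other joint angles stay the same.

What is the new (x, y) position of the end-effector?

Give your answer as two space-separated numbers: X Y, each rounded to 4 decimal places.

Answer: 3.1766 11.9834

Derivation:
joint[0] = (0.0000, 0.0000)  (base)
link 0: phi[0] = 100 = 100 deg
  cos(100 deg) = -0.1736, sin(100 deg) = 0.9848
  joint[1] = (0.0000, 0.0000) + 9.7 * (-0.1736, 0.9848) = (0.0000 + -1.6844, 0.0000 + 9.5526) = (-1.6844, 9.5526)
link 1: phi[1] = 100 + -120 = -20 deg
  cos(-20 deg) = 0.9397, sin(-20 deg) = -0.3420
  joint[2] = (-1.6844, 9.5526) + 2.3 * (0.9397, -0.3420) = (-1.6844 + 2.1613, 9.5526 + -0.7866) = (0.4769, 8.7660)
link 2: phi[2] = 100 + -120 + 70 = 50 deg
  cos(50 deg) = 0.6428, sin(50 deg) = 0.7660
  joint[3] = (0.4769, 8.7660) + 4.2 * (0.6428, 0.7660) = (0.4769 + 2.6997, 8.7660 + 3.2174) = (3.1766, 11.9834)
End effector: (3.1766, 11.9834)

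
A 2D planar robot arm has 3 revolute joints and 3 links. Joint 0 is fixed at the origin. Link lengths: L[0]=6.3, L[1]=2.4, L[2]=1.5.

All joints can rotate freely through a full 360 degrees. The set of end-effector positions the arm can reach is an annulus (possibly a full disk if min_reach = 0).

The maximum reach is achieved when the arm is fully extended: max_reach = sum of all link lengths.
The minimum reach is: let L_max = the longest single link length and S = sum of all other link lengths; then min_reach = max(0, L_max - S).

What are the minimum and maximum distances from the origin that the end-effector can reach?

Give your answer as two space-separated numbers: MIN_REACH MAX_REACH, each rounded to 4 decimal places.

Link lengths: [6.3, 2.4, 1.5]
max_reach = 6.3 + 2.4 + 1.5 = 10.2
L_max = max([6.3, 2.4, 1.5]) = 6.3
S (sum of others) = 10.2 - 6.3 = 3.9
min_reach = max(0, 6.3 - 3.9) = max(0, 2.4) = 2.4

Answer: 2.4000 10.2000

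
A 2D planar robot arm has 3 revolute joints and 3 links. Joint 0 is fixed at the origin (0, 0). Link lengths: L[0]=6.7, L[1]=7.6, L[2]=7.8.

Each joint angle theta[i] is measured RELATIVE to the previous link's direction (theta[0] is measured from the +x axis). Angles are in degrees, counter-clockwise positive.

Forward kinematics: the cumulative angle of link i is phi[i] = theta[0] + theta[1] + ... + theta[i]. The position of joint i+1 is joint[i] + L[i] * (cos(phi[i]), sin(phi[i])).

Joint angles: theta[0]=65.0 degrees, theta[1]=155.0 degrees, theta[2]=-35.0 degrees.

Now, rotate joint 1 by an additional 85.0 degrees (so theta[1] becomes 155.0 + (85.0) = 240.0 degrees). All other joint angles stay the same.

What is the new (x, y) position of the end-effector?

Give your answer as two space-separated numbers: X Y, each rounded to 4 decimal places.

Answer: 7.1907 -7.9533

Derivation:
joint[0] = (0.0000, 0.0000)  (base)
link 0: phi[0] = 65 = 65 deg
  cos(65 deg) = 0.4226, sin(65 deg) = 0.9063
  joint[1] = (0.0000, 0.0000) + 6.7 * (0.4226, 0.9063) = (0.0000 + 2.8315, 0.0000 + 6.0723) = (2.8315, 6.0723)
link 1: phi[1] = 65 + 240 = 305 deg
  cos(305 deg) = 0.5736, sin(305 deg) = -0.8192
  joint[2] = (2.8315, 6.0723) + 7.6 * (0.5736, -0.8192) = (2.8315 + 4.3592, 6.0723 + -6.2256) = (7.1907, -0.1533)
link 2: phi[2] = 65 + 240 + -35 = 270 deg
  cos(270 deg) = -0.0000, sin(270 deg) = -1.0000
  joint[3] = (7.1907, -0.1533) + 7.8 * (-0.0000, -1.0000) = (7.1907 + -0.0000, -0.1533 + -7.8000) = (7.1907, -7.9533)
End effector: (7.1907, -7.9533)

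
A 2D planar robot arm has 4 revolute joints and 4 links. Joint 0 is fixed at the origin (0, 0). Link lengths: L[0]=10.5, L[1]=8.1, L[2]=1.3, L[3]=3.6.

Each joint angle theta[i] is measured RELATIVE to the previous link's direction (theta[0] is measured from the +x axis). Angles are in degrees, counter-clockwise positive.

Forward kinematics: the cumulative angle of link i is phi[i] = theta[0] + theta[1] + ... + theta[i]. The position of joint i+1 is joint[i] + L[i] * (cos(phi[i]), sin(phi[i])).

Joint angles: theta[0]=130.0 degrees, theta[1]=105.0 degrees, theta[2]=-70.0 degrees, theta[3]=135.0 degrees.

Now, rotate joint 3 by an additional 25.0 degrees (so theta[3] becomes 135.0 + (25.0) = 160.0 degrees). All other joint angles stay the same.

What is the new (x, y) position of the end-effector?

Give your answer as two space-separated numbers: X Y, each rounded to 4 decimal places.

joint[0] = (0.0000, 0.0000)  (base)
link 0: phi[0] = 130 = 130 deg
  cos(130 deg) = -0.6428, sin(130 deg) = 0.7660
  joint[1] = (0.0000, 0.0000) + 10.5 * (-0.6428, 0.7660) = (0.0000 + -6.7493, 0.0000 + 8.0435) = (-6.7493, 8.0435)
link 1: phi[1] = 130 + 105 = 235 deg
  cos(235 deg) = -0.5736, sin(235 deg) = -0.8192
  joint[2] = (-6.7493, 8.0435) + 8.1 * (-0.5736, -0.8192) = (-6.7493 + -4.6460, 8.0435 + -6.6351) = (-11.3952, 1.4083)
link 2: phi[2] = 130 + 105 + -70 = 165 deg
  cos(165 deg) = -0.9659, sin(165 deg) = 0.2588
  joint[3] = (-11.3952, 1.4083) + 1.3 * (-0.9659, 0.2588) = (-11.3952 + -1.2557, 1.4083 + 0.3365) = (-12.6509, 1.7448)
link 3: phi[3] = 130 + 105 + -70 + 160 = 325 deg
  cos(325 deg) = 0.8192, sin(325 deg) = -0.5736
  joint[4] = (-12.6509, 1.7448) + 3.6 * (0.8192, -0.5736) = (-12.6509 + 2.9489, 1.7448 + -2.0649) = (-9.7020, -0.3201)
End effector: (-9.7020, -0.3201)

Answer: -9.7020 -0.3201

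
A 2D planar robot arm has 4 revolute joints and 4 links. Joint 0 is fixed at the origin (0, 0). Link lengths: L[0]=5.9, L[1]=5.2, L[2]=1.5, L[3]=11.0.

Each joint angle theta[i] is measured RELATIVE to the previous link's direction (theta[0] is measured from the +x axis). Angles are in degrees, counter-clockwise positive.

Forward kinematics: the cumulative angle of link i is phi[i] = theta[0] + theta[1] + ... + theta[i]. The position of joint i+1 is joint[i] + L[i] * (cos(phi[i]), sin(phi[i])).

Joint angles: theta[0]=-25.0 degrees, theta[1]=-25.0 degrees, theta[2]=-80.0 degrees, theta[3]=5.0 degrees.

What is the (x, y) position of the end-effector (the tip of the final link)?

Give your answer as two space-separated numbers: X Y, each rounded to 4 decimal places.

joint[0] = (0.0000, 0.0000)  (base)
link 0: phi[0] = -25 = -25 deg
  cos(-25 deg) = 0.9063, sin(-25 deg) = -0.4226
  joint[1] = (0.0000, 0.0000) + 5.9 * (0.9063, -0.4226) = (0.0000 + 5.3472, 0.0000 + -2.4934) = (5.3472, -2.4934)
link 1: phi[1] = -25 + -25 = -50 deg
  cos(-50 deg) = 0.6428, sin(-50 deg) = -0.7660
  joint[2] = (5.3472, -2.4934) + 5.2 * (0.6428, -0.7660) = (5.3472 + 3.3425, -2.4934 + -3.9834) = (8.6897, -6.4769)
link 2: phi[2] = -25 + -25 + -80 = -130 deg
  cos(-130 deg) = -0.6428, sin(-130 deg) = -0.7660
  joint[3] = (8.6897, -6.4769) + 1.5 * (-0.6428, -0.7660) = (8.6897 + -0.9642, -6.4769 + -1.1491) = (7.7255, -7.6259)
link 3: phi[3] = -25 + -25 + -80 + 5 = -125 deg
  cos(-125 deg) = -0.5736, sin(-125 deg) = -0.8192
  joint[4] = (7.7255, -7.6259) + 11 * (-0.5736, -0.8192) = (7.7255 + -6.3093, -7.6259 + -9.0107) = (1.4162, -16.6366)
End effector: (1.4162, -16.6366)

Answer: 1.4162 -16.6366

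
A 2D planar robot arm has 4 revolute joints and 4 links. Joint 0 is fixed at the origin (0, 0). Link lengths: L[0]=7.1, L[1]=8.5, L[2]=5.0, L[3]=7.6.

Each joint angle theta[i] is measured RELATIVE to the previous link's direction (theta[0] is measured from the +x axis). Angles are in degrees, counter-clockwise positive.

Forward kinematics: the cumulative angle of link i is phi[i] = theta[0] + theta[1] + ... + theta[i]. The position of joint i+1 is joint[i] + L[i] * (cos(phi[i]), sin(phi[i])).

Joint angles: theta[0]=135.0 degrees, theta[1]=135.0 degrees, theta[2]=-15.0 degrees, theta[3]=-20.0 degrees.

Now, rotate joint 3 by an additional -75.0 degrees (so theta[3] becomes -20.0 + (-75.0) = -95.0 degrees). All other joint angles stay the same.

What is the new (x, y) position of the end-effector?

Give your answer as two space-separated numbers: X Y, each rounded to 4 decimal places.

joint[0] = (0.0000, 0.0000)  (base)
link 0: phi[0] = 135 = 135 deg
  cos(135 deg) = -0.7071, sin(135 deg) = 0.7071
  joint[1] = (0.0000, 0.0000) + 7.1 * (-0.7071, 0.7071) = (0.0000 + -5.0205, 0.0000 + 5.0205) = (-5.0205, 5.0205)
link 1: phi[1] = 135 + 135 = 270 deg
  cos(270 deg) = -0.0000, sin(270 deg) = -1.0000
  joint[2] = (-5.0205, 5.0205) + 8.5 * (-0.0000, -1.0000) = (-5.0205 + -0.0000, 5.0205 + -8.5000) = (-5.0205, -3.4795)
link 2: phi[2] = 135 + 135 + -15 = 255 deg
  cos(255 deg) = -0.2588, sin(255 deg) = -0.9659
  joint[3] = (-5.0205, -3.4795) + 5 * (-0.2588, -0.9659) = (-5.0205 + -1.2941, -3.4795 + -4.8296) = (-6.3146, -8.3092)
link 3: phi[3] = 135 + 135 + -15 + -95 = 160 deg
  cos(160 deg) = -0.9397, sin(160 deg) = 0.3420
  joint[4] = (-6.3146, -8.3092) + 7.6 * (-0.9397, 0.3420) = (-6.3146 + -7.1417, -8.3092 + 2.5994) = (-13.4562, -5.7098)
End effector: (-13.4562, -5.7098)

Answer: -13.4562 -5.7098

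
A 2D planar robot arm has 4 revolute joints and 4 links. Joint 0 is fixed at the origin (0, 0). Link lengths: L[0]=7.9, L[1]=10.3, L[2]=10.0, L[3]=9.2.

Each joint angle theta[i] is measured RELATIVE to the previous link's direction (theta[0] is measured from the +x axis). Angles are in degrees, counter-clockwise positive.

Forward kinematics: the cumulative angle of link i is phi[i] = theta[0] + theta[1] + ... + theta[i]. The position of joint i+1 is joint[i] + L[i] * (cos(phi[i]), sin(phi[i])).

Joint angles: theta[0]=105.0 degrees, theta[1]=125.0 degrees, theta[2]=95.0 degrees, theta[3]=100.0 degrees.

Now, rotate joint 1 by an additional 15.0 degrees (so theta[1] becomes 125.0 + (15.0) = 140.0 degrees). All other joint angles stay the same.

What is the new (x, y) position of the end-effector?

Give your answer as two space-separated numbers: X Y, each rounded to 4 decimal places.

Answer: 4.5969 3.9359

Derivation:
joint[0] = (0.0000, 0.0000)  (base)
link 0: phi[0] = 105 = 105 deg
  cos(105 deg) = -0.2588, sin(105 deg) = 0.9659
  joint[1] = (0.0000, 0.0000) + 7.9 * (-0.2588, 0.9659) = (0.0000 + -2.0447, 0.0000 + 7.6308) = (-2.0447, 7.6308)
link 1: phi[1] = 105 + 140 = 245 deg
  cos(245 deg) = -0.4226, sin(245 deg) = -0.9063
  joint[2] = (-2.0447, 7.6308) + 10.3 * (-0.4226, -0.9063) = (-2.0447 + -4.3530, 7.6308 + -9.3350) = (-6.3976, -1.7042)
link 2: phi[2] = 105 + 140 + 95 = 340 deg
  cos(340 deg) = 0.9397, sin(340 deg) = -0.3420
  joint[3] = (-6.3976, -1.7042) + 10 * (0.9397, -0.3420) = (-6.3976 + 9.3969, -1.7042 + -3.4202) = (2.9993, -5.1244)
link 3: phi[3] = 105 + 140 + 95 + 100 = 440 deg
  cos(440 deg) = 0.1736, sin(440 deg) = 0.9848
  joint[4] = (2.9993, -5.1244) + 9.2 * (0.1736, 0.9848) = (2.9993 + 1.5976, -5.1244 + 9.0602) = (4.5969, 3.9359)
End effector: (4.5969, 3.9359)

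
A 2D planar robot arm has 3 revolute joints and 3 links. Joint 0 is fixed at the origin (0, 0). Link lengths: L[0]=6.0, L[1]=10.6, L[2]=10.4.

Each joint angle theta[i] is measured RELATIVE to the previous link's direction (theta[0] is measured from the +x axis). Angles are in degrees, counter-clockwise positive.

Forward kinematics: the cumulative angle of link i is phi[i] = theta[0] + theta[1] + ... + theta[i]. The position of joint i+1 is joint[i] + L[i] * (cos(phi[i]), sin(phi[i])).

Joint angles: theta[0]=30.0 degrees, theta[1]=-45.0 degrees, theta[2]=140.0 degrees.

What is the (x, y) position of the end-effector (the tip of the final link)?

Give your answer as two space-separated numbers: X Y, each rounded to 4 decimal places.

joint[0] = (0.0000, 0.0000)  (base)
link 0: phi[0] = 30 = 30 deg
  cos(30 deg) = 0.8660, sin(30 deg) = 0.5000
  joint[1] = (0.0000, 0.0000) + 6 * (0.8660, 0.5000) = (0.0000 + 5.1962, 0.0000 + 3.0000) = (5.1962, 3.0000)
link 1: phi[1] = 30 + -45 = -15 deg
  cos(-15 deg) = 0.9659, sin(-15 deg) = -0.2588
  joint[2] = (5.1962, 3.0000) + 10.6 * (0.9659, -0.2588) = (5.1962 + 10.2388, 3.0000 + -2.7435) = (15.4350, 0.2565)
link 2: phi[2] = 30 + -45 + 140 = 125 deg
  cos(125 deg) = -0.5736, sin(125 deg) = 0.8192
  joint[3] = (15.4350, 0.2565) + 10.4 * (-0.5736, 0.8192) = (15.4350 + -5.9652, 0.2565 + 8.5192) = (9.4698, 8.7757)
End effector: (9.4698, 8.7757)

Answer: 9.4698 8.7757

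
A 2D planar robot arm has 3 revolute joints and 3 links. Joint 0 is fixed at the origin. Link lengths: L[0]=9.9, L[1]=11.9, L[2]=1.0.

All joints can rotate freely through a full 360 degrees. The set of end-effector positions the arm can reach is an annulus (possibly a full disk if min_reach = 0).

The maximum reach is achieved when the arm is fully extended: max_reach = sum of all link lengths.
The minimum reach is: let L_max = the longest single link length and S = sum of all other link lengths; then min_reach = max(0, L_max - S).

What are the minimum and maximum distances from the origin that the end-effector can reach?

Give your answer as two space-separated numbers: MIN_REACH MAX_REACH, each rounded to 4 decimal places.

Link lengths: [9.9, 11.9, 1.0]
max_reach = 9.9 + 11.9 + 1 = 22.8
L_max = max([9.9, 11.9, 1.0]) = 11.9
S (sum of others) = 22.8 - 11.9 = 10.9
min_reach = max(0, 11.9 - 10.9) = max(0, 1) = 1

Answer: 1.0000 22.8000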